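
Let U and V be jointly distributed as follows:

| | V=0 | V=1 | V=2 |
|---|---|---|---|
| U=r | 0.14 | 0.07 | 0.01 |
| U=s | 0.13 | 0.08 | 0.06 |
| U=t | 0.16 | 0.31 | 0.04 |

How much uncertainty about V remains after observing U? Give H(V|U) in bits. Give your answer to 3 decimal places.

1.296 bits

Marginals: p(U) = (0.2200, 0.2700, 0.5100), p(V) = (0.4300, 0.4600, 0.1100).
H(V|U) = Σ p(U) · H(V|U=·).
  U=r: p=0.2200, H(V|U=r) = 1.1433
  U=s: p=0.2700, H(V|U=s) = 1.5099
  U=t: p=0.5100, H(V|U=t) = 1.2493
Weighted sum = 1.296 bits.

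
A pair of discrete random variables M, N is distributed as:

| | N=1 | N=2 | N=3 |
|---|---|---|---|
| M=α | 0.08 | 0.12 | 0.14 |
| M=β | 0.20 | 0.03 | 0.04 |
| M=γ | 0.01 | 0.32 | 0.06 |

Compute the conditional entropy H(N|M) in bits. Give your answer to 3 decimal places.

1.125 bits

Marginals: p(M) = (0.3400, 0.2700, 0.3900), p(N) = (0.2900, 0.4700, 0.2400).
H(N|M) = Σ p(M) · H(N|M=·).
  M=α: p=0.3400, H(N|M=α) = 1.5486
  M=β: p=0.2700, H(N|M=β) = 1.0811
  M=γ: p=0.3900, H(N|M=γ) = 0.7852
Weighted sum = 1.125 bits.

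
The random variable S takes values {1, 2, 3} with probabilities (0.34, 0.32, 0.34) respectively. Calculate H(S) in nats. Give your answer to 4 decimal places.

1.0982 nats

H(S) = −Σ p·ln p.
  −(0.34)·ln(0.34) = 0.36680
  −(0.32)·ln(0.32) = 0.36462
  −(0.34)·ln(0.34) = 0.36680
Sum: 0.36680 + 0.36462 + 0.36680 = 1.0982 nats.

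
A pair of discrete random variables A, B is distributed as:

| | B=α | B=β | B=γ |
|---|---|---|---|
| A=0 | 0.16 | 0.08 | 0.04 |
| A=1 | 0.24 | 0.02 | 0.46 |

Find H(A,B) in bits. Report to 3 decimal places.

H(A,B) = −Σ p(x,y)·log₂ p(x,y) over all 6 cells.
  cell (0,α): −0.16·log₂0.16 = 0.4230
  cell (0,β): −0.08·log₂0.08 = 0.2915
  cell (0,γ): −0.04·log₂0.04 = 0.1858
  cell (1,α): −0.24·log₂0.24 = 0.4941
  cell (1,β): −0.02·log₂0.02 = 0.1129
  cell (1,γ): −0.46·log₂0.46 = 0.5153
Sum = 2.023 bits.

2.023 bits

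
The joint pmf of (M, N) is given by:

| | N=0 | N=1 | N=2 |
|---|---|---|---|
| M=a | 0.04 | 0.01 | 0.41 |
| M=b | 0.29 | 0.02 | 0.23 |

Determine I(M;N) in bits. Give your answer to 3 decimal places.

Marginals: p(M) = (0.4600, 0.5400), p(N) = (0.3300, 0.0300, 0.6400).
I(M;N) = Σ p(x,y)·log₂[p(x,y)/(p(x)p(y))].
  (a,0): 0.04·log₂(0.2635) = -0.0770
  (a,1): 0.01·log₂(0.7246) = -0.0046
  (a,2): 0.41·log₂(1.3927) = 0.1959
  (b,0): 0.29·log₂(1.6274) = 0.2037
  (b,1): 0.02·log₂(1.2346) = 0.0061
  (b,2): 0.23·log₂(0.6655) = -0.1351
Sum = 0.189 bits.

0.189 bits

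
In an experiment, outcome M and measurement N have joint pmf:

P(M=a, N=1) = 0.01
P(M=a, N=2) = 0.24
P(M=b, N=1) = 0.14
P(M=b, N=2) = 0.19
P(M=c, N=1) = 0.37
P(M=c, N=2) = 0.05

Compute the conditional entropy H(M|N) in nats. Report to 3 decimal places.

0.805 nats

Marginals: p(M) = (0.2500, 0.3300, 0.4200), p(N) = (0.5200, 0.4800).
H(M|N) = Σ p(N) · H(M|N=·).
  N=1: p=0.5200, H(M|N=1) = 0.6714
  N=2: p=0.4800, H(M|N=2) = 0.9490
Weighted sum = 0.805 nats.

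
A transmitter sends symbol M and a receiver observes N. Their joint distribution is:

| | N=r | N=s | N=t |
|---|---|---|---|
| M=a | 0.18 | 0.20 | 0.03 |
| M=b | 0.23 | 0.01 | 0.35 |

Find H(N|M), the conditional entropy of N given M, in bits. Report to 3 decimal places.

1.169 bits

Chain rule: H(N|M) = H(M,N) − H(M).
Marginals: p(M) = (0.4100, 0.5900), p(N) = (0.4100, 0.2100, 0.3800).
H(M,N) = 2.1457 bits; H(M) = 0.9765 bits.
H(N|M) = 2.1457 − 0.9765 = 1.169 bits.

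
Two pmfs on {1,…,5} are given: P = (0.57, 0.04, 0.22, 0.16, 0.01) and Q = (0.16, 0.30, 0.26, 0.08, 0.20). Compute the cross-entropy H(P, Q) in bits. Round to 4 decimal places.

H(P,Q) = −Σ p·log₂ q.
  −0.57·log₂(0.16) = 1.50700
  −0.04·log₂(0.30) = 0.06948
  −0.22·log₂(0.26) = 0.42755
  −0.16·log₂(0.08) = 0.58302
  −0.01·log₂(0.20) = 0.02322
H(P,Q) = 2.6103 bits.

2.6103 bits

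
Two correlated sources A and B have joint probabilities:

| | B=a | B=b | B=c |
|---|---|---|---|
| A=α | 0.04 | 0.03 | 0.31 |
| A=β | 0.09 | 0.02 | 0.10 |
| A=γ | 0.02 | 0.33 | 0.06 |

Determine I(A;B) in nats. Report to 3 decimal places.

0.333 nats

Marginals: p(A) = (0.3800, 0.2100, 0.4100), p(B) = (0.1500, 0.3800, 0.4700).
I(A;B) = H(A) + H(B) − H(A,B).
H(A) = 1.0610, H(B) = 1.0071, H(A,B) = 1.7351.
I(A;B) = 1.0610 + 1.0071 − 1.7351 = 0.333 nats.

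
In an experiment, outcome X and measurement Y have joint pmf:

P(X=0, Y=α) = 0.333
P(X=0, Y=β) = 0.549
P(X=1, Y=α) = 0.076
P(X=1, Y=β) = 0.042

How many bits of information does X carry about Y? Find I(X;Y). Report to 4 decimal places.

Marginals: p(X) = (0.8820, 0.1180), p(Y) = (0.4090, 0.5910).
I(X;Y) = Σ p(x,y)·log₂[p(x,y)/(p(x)p(y))].
  (0,α): 0.333·log₂(0.9231) = -0.03844
  (0,β): 0.549·log₂(1.0532) = 0.04106
  (1,α): 0.076·log₂(1.5747) = 0.04979
  (1,β): 0.042·log₂(0.6023) = -0.03073
Sum = 0.0217 bits.

0.0217 bits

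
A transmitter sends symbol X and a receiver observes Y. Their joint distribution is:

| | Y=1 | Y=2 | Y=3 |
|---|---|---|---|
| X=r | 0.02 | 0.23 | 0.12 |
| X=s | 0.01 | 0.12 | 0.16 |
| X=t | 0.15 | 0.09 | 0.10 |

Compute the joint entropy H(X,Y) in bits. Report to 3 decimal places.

H(X,Y) = −Σ p(x,y)·log₂ p(x,y) over all 9 cells.
  cell (r,1): −0.02·log₂0.02 = 0.1129
  cell (r,2): −0.23·log₂0.23 = 0.4877
  cell (r,3): −0.12·log₂0.12 = 0.3671
  cell (s,1): −0.01·log₂0.01 = 0.0664
  cell (s,2): −0.12·log₂0.12 = 0.3671
  cell (s,3): −0.16·log₂0.16 = 0.4230
  cell (t,1): −0.15·log₂0.15 = 0.4105
  cell (t,2): −0.09·log₂0.09 = 0.3127
  cell (t,3): −0.10·log₂0.10 = 0.3322
Sum = 2.880 bits.

2.880 bits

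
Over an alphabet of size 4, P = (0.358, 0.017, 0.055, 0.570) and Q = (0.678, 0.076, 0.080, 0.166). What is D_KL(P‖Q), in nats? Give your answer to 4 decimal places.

0.4285 nats

D(P‖Q) = Σ p·ln(p/q).
  0.358·ln(0.358/0.678) = -0.22862
  0.017·ln(0.017/0.076) = -0.02546
  0.055·ln(0.055/0.080) = -0.02061
  0.570·ln(0.570/0.166) = 0.70318
D(P‖Q) = 0.4285 nats.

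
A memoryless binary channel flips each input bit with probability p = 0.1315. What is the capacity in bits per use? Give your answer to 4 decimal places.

Binary symmetric channel: C = 1 − h₂(ε) where h₂ is the binary entropy function.
h₂(0.1315) = −0.1315·log₂0.1315 − 0.8685·log₂0.8685 = 0.5615.
C = 1 − 0.5615 = 0.4385 bits per channel use.

0.4385 bits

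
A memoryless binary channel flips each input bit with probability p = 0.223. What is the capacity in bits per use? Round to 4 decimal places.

0.2344 bits

Binary symmetric channel: C = 1 − h₂(ε) where h₂ is the binary entropy function.
h₂(0.223) = −0.223·log₂0.223 − 0.777·log₂0.777 = 0.7656.
C = 1 − 0.7656 = 0.2344 bits per channel use.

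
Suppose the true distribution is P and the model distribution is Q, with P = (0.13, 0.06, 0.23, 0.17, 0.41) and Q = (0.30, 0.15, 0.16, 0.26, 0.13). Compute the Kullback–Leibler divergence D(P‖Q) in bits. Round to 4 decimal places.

D(P‖Q) = Σ p·log₂(p/q).
  0.13·log₂(0.13/0.30) = -0.15684
  0.06·log₂(0.06/0.15) = -0.07932
  0.23·log₂(0.23/0.16) = 0.12042
  0.17·log₂(0.17/0.26) = -0.10421
  0.41·log₂(0.41/0.13) = 0.67942
D(P‖Q) = 0.4595 bits.

0.4595 bits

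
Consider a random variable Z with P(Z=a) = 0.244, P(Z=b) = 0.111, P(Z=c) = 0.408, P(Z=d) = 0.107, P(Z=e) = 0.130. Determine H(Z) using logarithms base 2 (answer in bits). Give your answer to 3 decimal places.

2.104 bits

H(Z) = −Σ p·log₂ p.
  −(0.244)·log₂(0.244) = 0.4966
  −(0.111)·log₂(0.111) = 0.3520
  −(0.408)·log₂(0.408) = 0.5277
  −(0.107)·log₂(0.107) = 0.3450
  −(0.130)·log₂(0.130) = 0.3826
Sum: 0.4966 + 0.3520 + 0.5277 + 0.3450 + 0.3826 = 2.104 bits.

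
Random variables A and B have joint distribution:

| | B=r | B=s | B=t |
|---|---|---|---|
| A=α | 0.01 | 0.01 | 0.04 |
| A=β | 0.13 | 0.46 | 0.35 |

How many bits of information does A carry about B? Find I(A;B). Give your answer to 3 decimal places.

Marginals: p(A) = (0.0600, 0.9400), p(B) = (0.1400, 0.4700, 0.3900).
I(A;B) = H(A) + H(B) − H(A,B).
H(A) = 0.3274, H(B) = 1.4389, H(A,B) = 1.7467.
I(A;B) = 0.3274 + 1.4389 − 1.7467 = 0.020 bits.

0.020 bits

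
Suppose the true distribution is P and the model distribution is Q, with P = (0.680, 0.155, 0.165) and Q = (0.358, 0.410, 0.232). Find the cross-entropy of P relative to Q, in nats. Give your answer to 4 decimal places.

H(P,Q) = −Σ p·ln q.
  −0.680·ln(0.358) = 0.69851
  −0.155·ln(0.410) = 0.13820
  −0.165·ln(0.232) = 0.24107
H(P,Q) = 1.0778 nats.

1.0778 nats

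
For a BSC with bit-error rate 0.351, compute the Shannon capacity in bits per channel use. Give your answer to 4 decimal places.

Binary symmetric channel: C = 1 − h₂(ε) where h₂ is the binary entropy function.
h₂(0.351) = −0.351·log₂0.351 − 0.649·log₂0.649 = 0.9350.
C = 1 − 0.9350 = 0.0650 bits per channel use.

0.0650 bits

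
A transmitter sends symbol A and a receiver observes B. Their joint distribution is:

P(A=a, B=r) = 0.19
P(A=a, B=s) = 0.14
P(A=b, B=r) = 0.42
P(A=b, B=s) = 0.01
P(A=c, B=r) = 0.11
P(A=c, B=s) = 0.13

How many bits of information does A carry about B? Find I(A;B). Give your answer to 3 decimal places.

Marginals: p(A) = (0.3300, 0.4300, 0.2400), p(B) = (0.7200, 0.2800).
I(A;B) = H(A) + H(B) − H(A,B).
H(A) = 1.5455, H(B) = 0.8555, H(A,B) = 2.1774.
I(A;B) = 1.5455 + 0.8555 − 2.1774 = 0.224 bits.

0.224 bits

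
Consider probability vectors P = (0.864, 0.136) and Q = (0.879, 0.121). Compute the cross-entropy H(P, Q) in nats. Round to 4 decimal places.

H(P,Q) = −Σ p·ln q.
  −0.864·ln(0.879) = 0.11143
  −0.136·ln(0.121) = 0.28723
H(P,Q) = 0.3987 nats.

0.3987 nats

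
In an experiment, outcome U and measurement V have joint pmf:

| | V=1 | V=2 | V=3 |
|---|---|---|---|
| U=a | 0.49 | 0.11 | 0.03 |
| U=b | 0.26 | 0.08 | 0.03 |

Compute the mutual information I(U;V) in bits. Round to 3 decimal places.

0.006 bits

Marginals: p(U) = (0.6300, 0.3700), p(V) = (0.7500, 0.1900, 0.0600).
I(U;V) = H(U) + H(V) − H(U,V).
H(U) = 0.9507, H(V) = 1.0100, H(U,V) = 1.9549.
I(U;V) = 0.9507 + 1.0100 − 1.9549 = 0.006 bits.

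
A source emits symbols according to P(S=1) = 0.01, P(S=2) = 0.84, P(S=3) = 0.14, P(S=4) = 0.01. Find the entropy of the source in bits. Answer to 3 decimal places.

H(S) = −Σ p·log₂ p.
  −(0.01)·log₂(0.01) = 0.0664
  −(0.84)·log₂(0.84) = 0.2113
  −(0.14)·log₂(0.14) = 0.3971
  −(0.01)·log₂(0.01) = 0.0664
Sum: 0.0664 + 0.2113 + 0.3971 + 0.0664 = 0.741 bits.

0.741 bits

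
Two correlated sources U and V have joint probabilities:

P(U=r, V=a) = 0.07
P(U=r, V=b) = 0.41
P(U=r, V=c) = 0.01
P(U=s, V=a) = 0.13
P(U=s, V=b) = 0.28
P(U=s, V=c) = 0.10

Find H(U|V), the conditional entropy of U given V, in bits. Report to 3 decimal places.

0.907 bits

Chain rule: H(U|V) = H(U,V) − H(V).
Marginals: p(U) = (0.4900, 0.5100), p(V) = (0.2000, 0.6900, 0.1100).
H(U,V) = 2.0914 bits; H(V) = 1.1841 bits.
H(U|V) = 2.0914 − 1.1841 = 0.907 bits.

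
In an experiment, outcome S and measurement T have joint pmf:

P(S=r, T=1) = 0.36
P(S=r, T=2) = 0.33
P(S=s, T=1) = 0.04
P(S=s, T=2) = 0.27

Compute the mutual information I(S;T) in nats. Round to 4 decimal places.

Marginals: p(S) = (0.6900, 0.3100), p(T) = (0.4000, 0.6000).
I(S;T) = H(S) + H(T) − H(S,T).
H(S) = 0.6191, H(T) = 0.6730, H(S,T) = 1.2159.
I(S;T) = 0.6191 + 0.6730 − 1.2159 = 0.0762 nats.

0.0762 nats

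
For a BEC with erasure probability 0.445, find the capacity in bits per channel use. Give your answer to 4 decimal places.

Binary erasure channel: capacity C = 1 − ε.
C = 1 − 0.445 = 0.5550 bits per channel use.

0.5550 bits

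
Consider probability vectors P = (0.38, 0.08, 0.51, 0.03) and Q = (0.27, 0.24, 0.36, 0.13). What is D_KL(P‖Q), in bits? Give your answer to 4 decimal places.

D(P‖Q) = Σ p·log₂(p/q).
  0.38·log₂(0.38/0.27) = 0.18736
  0.08·log₂(0.08/0.24) = -0.12680
  0.51·log₂(0.51/0.36) = 0.25628
  0.03·log₂(0.03/0.13) = -0.06346
D(P‖Q) = 0.2534 bits.

0.2534 bits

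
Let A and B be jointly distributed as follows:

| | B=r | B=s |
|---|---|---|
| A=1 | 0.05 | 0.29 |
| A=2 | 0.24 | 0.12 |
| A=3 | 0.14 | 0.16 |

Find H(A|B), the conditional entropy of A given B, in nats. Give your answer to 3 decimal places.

0.991 nats

Chain rule: H(A|B) = H(A,B) − H(B).
Marginals: p(A) = (0.3400, 0.3600, 0.3000), p(B) = (0.4300, 0.5700).
H(A,B) = 1.6742 nats; H(B) = 0.6833 nats.
H(A|B) = 1.6742 − 0.6833 = 0.991 nats.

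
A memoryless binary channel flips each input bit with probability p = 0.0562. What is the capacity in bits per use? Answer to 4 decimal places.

0.6878 bits

Binary symmetric channel: C = 1 − h₂(ε) where h₂ is the binary entropy function.
h₂(0.0562) = −0.0562·log₂0.0562 − 0.9438·log₂0.9438 = 0.3122.
C = 1 − 0.3122 = 0.6878 bits per channel use.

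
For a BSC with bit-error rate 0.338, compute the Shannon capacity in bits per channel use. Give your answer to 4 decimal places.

Binary symmetric channel: C = 1 − h₂(ε) where h₂ is the binary entropy function.
h₂(0.338) = −0.338·log₂0.338 − 0.662·log₂0.662 = 0.9229.
C = 1 − 0.9229 = 0.0771 bits per channel use.

0.0771 bits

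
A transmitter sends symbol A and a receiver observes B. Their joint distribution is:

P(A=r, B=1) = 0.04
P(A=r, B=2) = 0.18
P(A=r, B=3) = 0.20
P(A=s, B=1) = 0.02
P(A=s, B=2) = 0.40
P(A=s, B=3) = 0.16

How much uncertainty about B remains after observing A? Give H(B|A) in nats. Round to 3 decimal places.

0.817 nats

Chain rule: H(B|A) = H(A,B) − H(A).
Marginals: p(A) = (0.4200, 0.5800), p(B) = (0.0600, 0.5800, 0.3600).
H(A,B) = 1.4973 nats; H(A) = 0.6803 nats.
H(B|A) = 1.4973 − 0.6803 = 0.817 nats.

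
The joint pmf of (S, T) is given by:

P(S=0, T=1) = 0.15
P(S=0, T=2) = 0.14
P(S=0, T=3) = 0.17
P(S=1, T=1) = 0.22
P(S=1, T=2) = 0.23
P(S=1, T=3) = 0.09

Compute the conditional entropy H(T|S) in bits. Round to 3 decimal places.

Chain rule: H(T|S) = H(S,T) − H(S).
Marginals: p(S) = (0.4600, 0.5400), p(T) = (0.3700, 0.3700, 0.2600).
H(S,T) = 2.5231 bits; H(S) = 0.9954 bits.
H(T|S) = 2.5231 − 0.9954 = 1.528 bits.

1.528 bits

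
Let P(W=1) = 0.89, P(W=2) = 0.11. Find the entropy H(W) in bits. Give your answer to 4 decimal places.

0.4999 bits

H(W) = −Σ p·log₂ p.
  −(0.89)·log₂(0.89) = 0.14963
  −(0.11)·log₂(0.11) = 0.35029
Sum: 0.14963 + 0.35029 = 0.4999 bits.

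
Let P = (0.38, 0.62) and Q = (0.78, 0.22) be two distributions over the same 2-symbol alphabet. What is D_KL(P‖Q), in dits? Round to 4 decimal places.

0.1603 dits

D(P‖Q) = Σ p·log₁₀(p/q).
  0.38·log₁₀(0.38/0.78) = -0.11868
  0.62·log₁₀(0.62/0.22) = 0.27898
D(P‖Q) = 0.1603 dits.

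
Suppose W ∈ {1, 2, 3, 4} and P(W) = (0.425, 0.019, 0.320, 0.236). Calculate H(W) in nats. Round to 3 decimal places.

1.144 nats

H(W) = −Σ p·ln p.
  −(0.425)·ln(0.425) = 0.3637
  −(0.019)·ln(0.019) = 0.0753
  −(0.320)·ln(0.320) = 0.3646
  −(0.236)·ln(0.236) = 0.3408
Sum: 0.3637 + 0.0753 + 0.3646 + 0.3408 = 1.144 nats.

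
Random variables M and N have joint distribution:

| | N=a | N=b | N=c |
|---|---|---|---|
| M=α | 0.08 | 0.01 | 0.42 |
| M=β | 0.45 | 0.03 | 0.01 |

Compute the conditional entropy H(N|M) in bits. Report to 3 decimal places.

Marginals: p(M) = (0.5100, 0.4900), p(N) = (0.5300, 0.0400, 0.4300).
H(N|M) = Σ p(M) · H(N|M=·).
  M=α: p=0.5100, H(N|M=α) = 0.7611
  M=β: p=0.4900, H(N|M=β) = 0.4741
Weighted sum = 0.620 bits.

0.620 bits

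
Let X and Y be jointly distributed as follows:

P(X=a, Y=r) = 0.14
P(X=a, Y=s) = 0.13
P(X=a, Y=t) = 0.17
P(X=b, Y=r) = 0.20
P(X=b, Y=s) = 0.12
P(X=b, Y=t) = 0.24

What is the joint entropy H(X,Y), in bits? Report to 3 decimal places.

H(X,Y) = −Σ p(x,y)·log₂ p(x,y) over all 6 cells.
  cell (a,r): −0.14·log₂0.14 = 0.3971
  cell (a,s): −0.13·log₂0.13 = 0.3826
  cell (a,t): −0.17·log₂0.17 = 0.4346
  cell (b,r): −0.20·log₂0.20 = 0.4644
  cell (b,s): −0.12·log₂0.12 = 0.3671
  cell (b,t): −0.24·log₂0.24 = 0.4941
Sum = 2.540 bits.

2.540 bits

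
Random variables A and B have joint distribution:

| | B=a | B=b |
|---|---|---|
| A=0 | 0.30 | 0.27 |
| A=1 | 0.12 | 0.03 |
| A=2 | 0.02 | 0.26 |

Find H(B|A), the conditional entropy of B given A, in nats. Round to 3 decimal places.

0.541 nats

Chain rule: H(B|A) = H(A,B) − H(A).
Marginals: p(A) = (0.5700, 0.1500, 0.2800), p(B) = (0.4400, 0.5600).
H(A,B) = 1.5028 nats; H(A) = 0.9614 nats.
H(B|A) = 1.5028 − 0.9614 = 0.541 nats.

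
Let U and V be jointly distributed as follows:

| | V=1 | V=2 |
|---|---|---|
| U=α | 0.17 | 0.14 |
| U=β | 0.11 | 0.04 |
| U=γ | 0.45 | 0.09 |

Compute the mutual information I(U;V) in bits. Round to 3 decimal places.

Marginals: p(U) = (0.3100, 0.1500, 0.5400), p(V) = (0.7300, 0.2700).
I(U;V) = Σ p(x,y)·log₂[p(x,y)/(p(x)p(y))].
  (α,1): 0.17·log₂(0.7512) = -0.0702
  (α,2): 0.14·log₂(1.6726) = 0.1039
  (β,1): 0.11·log₂(1.0046) = 0.0007
  (β,2): 0.04·log₂(0.9877) = -0.0007
  (γ,1): 0.45·log₂(1.1416) = 0.0859
  (γ,2): 0.09·log₂(0.6173) = -0.0626
Sum = 0.057 bits.

0.057 bits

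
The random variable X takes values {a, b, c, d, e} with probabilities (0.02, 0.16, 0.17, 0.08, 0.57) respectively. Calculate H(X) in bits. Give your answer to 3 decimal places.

H(X) = −Σ p·log₂ p.
  −(0.02)·log₂(0.02) = 0.1129
  −(0.16)·log₂(0.16) = 0.4230
  −(0.17)·log₂(0.17) = 0.4346
  −(0.08)·log₂(0.08) = 0.2915
  −(0.57)·log₂(0.57) = 0.4623
Sum: 0.1129 + 0.4230 + 0.4346 + 0.2915 + 0.4623 = 1.724 bits.

1.724 bits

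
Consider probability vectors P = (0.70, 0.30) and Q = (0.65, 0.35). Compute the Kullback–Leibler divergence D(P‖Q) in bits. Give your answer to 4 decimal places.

0.0081 bits

D(P‖Q) = Σ p·log₂(p/q).
  0.70·log₂(0.70/0.65) = 0.07484
  0.30·log₂(0.30/0.35) = -0.06672
D(P‖Q) = 0.0081 bits.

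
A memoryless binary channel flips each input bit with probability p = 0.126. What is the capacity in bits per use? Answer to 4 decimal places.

0.4536 bits

Binary symmetric channel: C = 1 − h₂(ε) where h₂ is the binary entropy function.
h₂(0.126) = −0.126·log₂0.126 − 0.874·log₂0.874 = 0.5464.
C = 1 − 0.5464 = 0.4536 bits per channel use.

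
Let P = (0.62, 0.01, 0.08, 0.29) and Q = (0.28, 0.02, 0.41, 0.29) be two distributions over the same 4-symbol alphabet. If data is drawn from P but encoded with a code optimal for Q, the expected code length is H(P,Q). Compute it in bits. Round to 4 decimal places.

1.8159 bits

H(P,Q) = −Σ p·log₂ q.
  −0.62·log₂(0.28) = 1.13863
  −0.01·log₂(0.02) = 0.05644
  −0.08·log₂(0.41) = 0.10290
  −0.29·log₂(0.29) = 0.51790
H(P,Q) = 1.8159 bits.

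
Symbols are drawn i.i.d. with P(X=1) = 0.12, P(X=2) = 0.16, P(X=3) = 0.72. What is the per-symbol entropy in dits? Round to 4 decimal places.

H(X) = −Σ p·log₁₀ p.
  −(0.12)·log₁₀(0.12) = 0.11050
  −(0.16)·log₁₀(0.16) = 0.12734
  −(0.72)·log₁₀(0.72) = 0.10272
Sum: 0.11050 + 0.12734 + 0.10272 = 0.3406 dits.

0.3406 dits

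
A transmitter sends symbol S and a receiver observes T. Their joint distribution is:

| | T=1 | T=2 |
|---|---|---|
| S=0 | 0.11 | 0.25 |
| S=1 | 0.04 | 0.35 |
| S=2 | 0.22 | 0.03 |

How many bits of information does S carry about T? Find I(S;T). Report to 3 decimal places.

0.313 bits

Marginals: p(S) = (0.3600, 0.3900, 0.2500), p(T) = (0.3700, 0.6300).
I(S;T) = Σ p(x,y)·log₂[p(x,y)/(p(x)p(y))].
  (0,1): 0.11·log₂(0.8258) = -0.0304
  (0,2): 0.25·log₂(1.1023) = 0.0351
  (1,1): 0.04·log₂(0.2772) = -0.0740
  (1,2): 0.35·log₂(1.4245) = 0.1787
  (2,1): 0.22·log₂(2.3784) = 0.2750
  (2,2): 0.03·log₂(0.1905) = -0.0718
Sum = 0.313 bits.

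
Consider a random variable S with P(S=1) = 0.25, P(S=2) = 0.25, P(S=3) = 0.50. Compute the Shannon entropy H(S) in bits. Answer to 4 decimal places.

1.5000 bits

H(S) = −Σ p·log₂ p.
  −(0.25)·log₂(0.25) = 0.50000
  −(0.25)·log₂(0.25) = 0.50000
  −(0.50)·log₂(0.50) = 0.50000
Sum: 0.50000 + 0.50000 + 0.50000 = 1.5000 bits.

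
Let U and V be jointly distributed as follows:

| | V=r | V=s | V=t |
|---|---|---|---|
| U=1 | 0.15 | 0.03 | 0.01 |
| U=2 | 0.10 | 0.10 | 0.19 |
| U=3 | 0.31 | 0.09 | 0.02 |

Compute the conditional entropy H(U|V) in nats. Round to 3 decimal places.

0.879 nats

Chain rule: H(U|V) = H(U,V) − H(V).
Marginals: p(U) = (0.1900, 0.3900, 0.4200), p(V) = (0.5600, 0.2200, 0.2200).
H(U,V) = 1.8699 nats; H(V) = 0.9909 nats.
H(U|V) = 1.8699 − 0.9909 = 0.879 nats.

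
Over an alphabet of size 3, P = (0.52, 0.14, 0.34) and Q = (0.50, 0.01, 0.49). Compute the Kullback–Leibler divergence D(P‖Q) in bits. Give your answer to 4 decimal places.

D(P‖Q) = Σ p·log₂(p/q).
  0.52·log₂(0.52/0.50) = 0.02942
  0.14·log₂(0.14/0.01) = 0.53303
  0.34·log₂(0.34/0.49) = -0.17926
D(P‖Q) = 0.3832 bits.

0.3832 bits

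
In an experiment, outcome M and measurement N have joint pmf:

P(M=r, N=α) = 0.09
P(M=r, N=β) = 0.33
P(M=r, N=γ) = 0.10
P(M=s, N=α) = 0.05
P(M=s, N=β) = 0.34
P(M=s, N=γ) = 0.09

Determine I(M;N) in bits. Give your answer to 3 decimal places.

0.008 bits

Marginals: p(M) = (0.5200, 0.4800), p(N) = (0.1400, 0.6700, 0.1900).
I(M;N) = Σ p(x,y)·log₂[p(x,y)/(p(x)p(y))].
  (r,α): 0.09·log₂(1.2363) = 0.0275
  (r,β): 0.33·log₂(0.9472) = -0.0258
  (r,γ): 0.10·log₂(1.0121) = 0.0017
  (s,α): 0.05·log₂(0.7440) = -0.0213
  (s,β): 0.34·log₂(1.0572) = 0.0273
  (s,γ): 0.09·log₂(0.9868) = -0.0017
Sum = 0.008 bits.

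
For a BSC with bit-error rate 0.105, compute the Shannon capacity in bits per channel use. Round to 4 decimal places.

0.5154 bits

Binary symmetric channel: C = 1 − h₂(ε) where h₂ is the binary entropy function.
h₂(0.105) = −0.105·log₂0.105 − 0.895·log₂0.895 = 0.4846.
C = 1 − 0.4846 = 0.5154 bits per channel use.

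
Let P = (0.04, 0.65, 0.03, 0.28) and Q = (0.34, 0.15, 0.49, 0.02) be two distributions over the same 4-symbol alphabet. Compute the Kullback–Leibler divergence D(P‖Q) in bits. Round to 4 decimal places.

D(P‖Q) = Σ p·log₂(p/q).
  0.04·log₂(0.04/0.34) = -0.12350
  0.65·log₂(0.65/0.15) = 1.37506
  0.03·log₂(0.03/0.49) = -0.12089
  0.28·log₂(0.28/0.02) = 1.06606
D(P‖Q) = 2.1967 bits.

2.1967 bits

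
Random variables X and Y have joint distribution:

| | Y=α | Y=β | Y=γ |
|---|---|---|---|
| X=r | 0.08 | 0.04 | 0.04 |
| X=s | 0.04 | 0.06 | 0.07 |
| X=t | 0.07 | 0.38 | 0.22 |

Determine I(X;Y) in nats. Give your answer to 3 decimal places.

0.066 nats

Marginals: p(X) = (0.1600, 0.1700, 0.6700), p(Y) = (0.1900, 0.4800, 0.3300).
I(X;Y) = Σ p(x,y)·ln[p(x,y)/(p(x)p(y))].
  (r,α): 0.08·ln(2.6316) = 0.0774
  (r,β): 0.04·ln(0.5208) = -0.0261
  (r,γ): 0.04·ln(0.7576) = -0.0111
  (s,α): 0.04·ln(1.2384) = 0.0086
  (s,β): 0.06·ln(0.7353) = -0.0184
  (s,γ): 0.07·ln(1.2478) = 0.0155
  (t,α): 0.07·ln(0.5499) = -0.0419
  (t,β): 0.38·ln(1.1816) = 0.0634
  (t,γ): 0.22·ln(0.9950) = -0.0011
Sum = 0.066 nats.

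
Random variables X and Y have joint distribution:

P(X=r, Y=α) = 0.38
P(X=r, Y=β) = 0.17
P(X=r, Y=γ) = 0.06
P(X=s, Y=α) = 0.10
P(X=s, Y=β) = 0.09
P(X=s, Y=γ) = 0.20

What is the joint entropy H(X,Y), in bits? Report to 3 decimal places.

2.318 bits

H(X,Y) = −Σ p(x,y)·log₂ p(x,y) over all 6 cells.
  cell (r,α): −0.38·log₂0.38 = 0.5305
  cell (r,β): −0.17·log₂0.17 = 0.4346
  cell (r,γ): −0.06·log₂0.06 = 0.2435
  cell (s,α): −0.10·log₂0.10 = 0.3322
  cell (s,β): −0.09·log₂0.09 = 0.3127
  cell (s,γ): −0.20·log₂0.20 = 0.4644
Sum = 2.318 bits.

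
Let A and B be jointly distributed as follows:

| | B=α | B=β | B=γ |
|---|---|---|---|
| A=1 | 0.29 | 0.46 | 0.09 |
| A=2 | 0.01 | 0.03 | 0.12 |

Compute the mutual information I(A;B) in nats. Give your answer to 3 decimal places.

Marginals: p(A) = (0.8400, 0.1600), p(B) = (0.3000, 0.4900, 0.2100).
I(A;B) = H(A) + H(B) − H(A,B).
H(A) = 0.4397, H(B) = 1.0385, H(A,B) = 1.3386.
I(A;B) = 0.4397 + 1.0385 − 1.3386 = 0.140 nats.

0.140 nats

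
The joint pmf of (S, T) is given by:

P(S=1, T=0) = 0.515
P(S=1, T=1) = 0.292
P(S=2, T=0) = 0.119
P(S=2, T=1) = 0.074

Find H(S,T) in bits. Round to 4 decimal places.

1.6550 bits

H(S,T) = −Σ p(x,y)·log₂ p(x,y) over all 4 cells.
  cell (1,0): −0.515·log₂0.515 = 0.49304
  cell (1,1): −0.292·log₂0.292 = 0.51858
  cell (2,0): −0.119·log₂0.119 = 0.36545
  cell (2,1): −0.074·log₂0.074 = 0.27797
Sum = 1.6550 bits.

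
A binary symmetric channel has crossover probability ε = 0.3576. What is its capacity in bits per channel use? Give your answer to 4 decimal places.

0.0593 bits

Binary symmetric channel: C = 1 − h₂(ε) where h₂ is the binary entropy function.
h₂(0.3576) = −0.3576·log₂0.3576 − 0.6424·log₂0.6424 = 0.9407.
C = 1 − 0.9407 = 0.0593 bits per channel use.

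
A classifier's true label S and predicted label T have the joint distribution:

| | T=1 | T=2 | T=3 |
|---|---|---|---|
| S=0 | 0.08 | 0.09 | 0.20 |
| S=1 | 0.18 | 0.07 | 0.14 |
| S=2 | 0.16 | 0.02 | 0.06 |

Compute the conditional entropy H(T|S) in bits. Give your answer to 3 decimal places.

1.404 bits

Marginals: p(S) = (0.3700, 0.3900, 0.2400), p(T) = (0.4200, 0.1800, 0.4000).
H(T|S) = Σ p(S) · H(T|S=·).
  S=0: p=0.3700, H(T|S=0) = 1.4536
  S=1: p=0.3900, H(T|S=1) = 1.4902
  S=2: p=0.2400, H(T|S=2) = 1.1887
Weighted sum = 1.404 bits.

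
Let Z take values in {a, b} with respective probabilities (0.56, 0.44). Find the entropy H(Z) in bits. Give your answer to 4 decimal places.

H(Z) = −Σ p·log₂ p.
  −(0.56)·log₂(0.56) = 0.46844
  −(0.44)·log₂(0.44) = 0.52115
Sum: 0.46844 + 0.52115 = 0.9896 bits.

0.9896 bits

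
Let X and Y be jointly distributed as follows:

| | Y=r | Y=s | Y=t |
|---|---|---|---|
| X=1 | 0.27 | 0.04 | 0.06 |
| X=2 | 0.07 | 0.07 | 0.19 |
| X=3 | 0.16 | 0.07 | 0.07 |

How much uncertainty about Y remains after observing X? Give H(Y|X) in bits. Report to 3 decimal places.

Chain rule: H(Y|X) = H(X,Y) − H(X).
Marginals: p(X) = (0.3700, 0.3300, 0.3000), p(Y) = (0.5000, 0.1800, 0.3200).
H(X,Y) = 2.8918 bits; H(X) = 1.5796 bits.
H(Y|X) = 2.8918 − 1.5796 = 1.312 bits.

1.312 bits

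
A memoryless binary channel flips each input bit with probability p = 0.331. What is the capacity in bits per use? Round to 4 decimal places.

Binary symmetric channel: C = 1 − h₂(ε) where h₂ is the binary entropy function.
h₂(0.331) = −0.331·log₂0.331 − 0.669·log₂0.669 = 0.9159.
C = 1 − 0.9159 = 0.0841 bits per channel use.

0.0841 bits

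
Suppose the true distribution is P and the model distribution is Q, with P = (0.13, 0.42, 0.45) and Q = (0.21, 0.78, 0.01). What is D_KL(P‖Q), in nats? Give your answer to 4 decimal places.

1.3907 nats

D(P‖Q) = Σ p·ln(p/q).
  0.13·ln(0.13/0.21) = -0.06234
  0.42·ln(0.42/0.78) = -0.26000
  0.45·ln(0.45/0.01) = 1.71300
D(P‖Q) = 1.3907 nats.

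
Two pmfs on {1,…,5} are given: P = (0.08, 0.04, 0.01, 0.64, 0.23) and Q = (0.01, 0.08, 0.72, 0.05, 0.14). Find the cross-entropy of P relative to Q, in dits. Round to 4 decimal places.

H(P,Q) = −Σ p·log₁₀ q.
  −0.08·log₁₀(0.01) = 0.16000
  −0.04·log₁₀(0.08) = 0.04388
  −0.01·log₁₀(0.72) = 0.00143
  −0.64·log₁₀(0.05) = 0.83266
  −0.23·log₁₀(0.14) = 0.19639
H(P,Q) = 1.2344 dits.

1.2344 dits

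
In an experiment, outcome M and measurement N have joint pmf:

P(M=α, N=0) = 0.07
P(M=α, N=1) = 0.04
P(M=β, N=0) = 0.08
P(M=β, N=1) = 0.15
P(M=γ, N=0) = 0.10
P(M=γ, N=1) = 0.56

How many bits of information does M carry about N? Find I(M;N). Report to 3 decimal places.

Marginals: p(M) = (0.1100, 0.2300, 0.6600), p(N) = (0.2500, 0.7500).
I(M;N) = H(M) + H(N) − H(M,N).
H(M) = 1.2336, H(N) = 0.8113, H(M,N) = 1.9570.
I(M;N) = 1.2336 + 0.8113 − 1.9570 = 0.088 bits.

0.088 bits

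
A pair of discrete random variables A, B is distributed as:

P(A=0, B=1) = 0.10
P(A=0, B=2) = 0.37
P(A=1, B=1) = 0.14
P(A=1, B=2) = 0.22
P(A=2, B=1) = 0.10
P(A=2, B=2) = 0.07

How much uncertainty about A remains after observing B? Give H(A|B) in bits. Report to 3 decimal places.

1.417 bits

Marginals: p(A) = (0.4700, 0.3600, 0.1700), p(B) = (0.3400, 0.6600).
H(A|B) = Σ p(B) · H(A|B=·).
  B=1: p=0.3400, H(A|B=1) = 1.5657
  B=2: p=0.6600, H(A|B=2) = 1.3397
Weighted sum = 1.417 bits.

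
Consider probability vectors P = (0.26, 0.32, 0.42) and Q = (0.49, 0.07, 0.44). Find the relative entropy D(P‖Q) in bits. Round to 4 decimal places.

0.4357 bits

D(P‖Q) = Σ p·log₂(p/q).
  0.26·log₂(0.26/0.49) = -0.23771
  0.32·log₂(0.32/0.07) = 0.70165
  0.42·log₂(0.42/0.44) = -0.02819
D(P‖Q) = 0.4357 bits.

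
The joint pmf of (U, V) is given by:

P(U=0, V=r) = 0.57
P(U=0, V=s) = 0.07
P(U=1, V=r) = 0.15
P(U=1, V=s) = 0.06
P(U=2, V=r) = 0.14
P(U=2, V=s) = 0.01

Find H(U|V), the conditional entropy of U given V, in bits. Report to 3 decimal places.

1.264 bits

Marginals: p(U) = (0.6400, 0.2100, 0.1500), p(V) = (0.8600, 0.1400).
H(U|V) = Σ p(V) · H(U|V=·).
  V=r: p=0.8600, H(U|V=r) = 1.2590
  V=s: p=0.1400, H(U|V=s) = 1.2958
Weighted sum = 1.264 bits.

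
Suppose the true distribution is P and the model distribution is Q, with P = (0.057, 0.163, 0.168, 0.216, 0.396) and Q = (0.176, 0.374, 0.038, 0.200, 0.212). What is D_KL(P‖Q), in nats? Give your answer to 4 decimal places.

0.3141 nats

D(P‖Q) = Σ p·ln(p/q).
  0.057·ln(0.057/0.176) = -0.06426
  0.163·ln(0.163/0.374) = -0.13537
  0.168·ln(0.168/0.038) = 0.24971
  0.216·ln(0.216/0.200) = 0.01662
  0.396·ln(0.396/0.212) = 0.24743
D(P‖Q) = 0.3141 nats.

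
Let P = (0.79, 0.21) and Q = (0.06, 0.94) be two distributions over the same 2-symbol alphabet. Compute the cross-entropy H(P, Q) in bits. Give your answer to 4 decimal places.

3.2253 bits

H(P,Q) = −Σ p·log₂ q.
  −0.79·log₂(0.06) = 3.20653
  −0.21·log₂(0.94) = 0.01875
H(P,Q) = 3.2253 bits.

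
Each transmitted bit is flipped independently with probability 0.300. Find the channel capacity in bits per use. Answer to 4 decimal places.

Binary symmetric channel: C = 1 − h₂(ε) where h₂ is the binary entropy function.
h₂(0.300) = −0.300·log₂0.300 − 0.700·log₂0.700 = 0.8813.
C = 1 − 0.8813 = 0.1187 bits per channel use.

0.1187 bits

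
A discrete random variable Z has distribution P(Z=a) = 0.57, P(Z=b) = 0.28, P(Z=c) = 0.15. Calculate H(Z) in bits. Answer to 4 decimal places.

1.3870 bits

H(Z) = −Σ p·log₂ p.
  −(0.57)·log₂(0.57) = 0.46225
  −(0.28)·log₂(0.28) = 0.51422
  −(0.15)·log₂(0.15) = 0.41054
Sum: 0.46225 + 0.51422 + 0.41054 = 1.3870 bits.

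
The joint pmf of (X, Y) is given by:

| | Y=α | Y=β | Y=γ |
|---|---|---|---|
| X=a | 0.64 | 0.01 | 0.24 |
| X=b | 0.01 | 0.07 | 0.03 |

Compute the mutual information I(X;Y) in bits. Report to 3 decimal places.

0.246 bits

Marginals: p(X) = (0.8900, 0.1100), p(Y) = (0.6500, 0.0800, 0.2700).
I(X;Y) = Σ p(x,y)·log₂[p(x,y)/(p(x)p(y))].
  (a,α): 0.64·log₂(1.1063) = 0.0933
  (a,β): 0.01·log₂(0.1404) = -0.0283
  (a,γ): 0.24·log₂(0.9988) = -0.0004
  (b,α): 0.01·log₂(0.1399) = -0.0284
  (b,β): 0.07·log₂(7.9545) = 0.2094
  (b,γ): 0.03·log₂(1.0101) = 0.0004
Sum = 0.246 bits.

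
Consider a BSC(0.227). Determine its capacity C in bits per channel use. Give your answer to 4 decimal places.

Binary symmetric channel: C = 1 − h₂(ε) where h₂ is the binary entropy function.
h₂(0.227) = −0.227·log₂0.227 − 0.773·log₂0.773 = 0.7727.
C = 1 − 0.7727 = 0.2273 bits per channel use.

0.2273 bits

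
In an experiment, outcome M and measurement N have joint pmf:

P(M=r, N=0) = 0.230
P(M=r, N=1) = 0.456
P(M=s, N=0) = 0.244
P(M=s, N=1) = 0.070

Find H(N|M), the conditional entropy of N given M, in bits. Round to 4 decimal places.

Marginals: p(M) = (0.6860, 0.3140), p(N) = (0.4740, 0.5260).
H(N|M) = Σ p(M) · H(N|M=·).
  M=r: p=0.6860, H(N|M=r) = 0.9202
  M=s: p=0.3140, H(N|M=s) = 0.7655
Weighted sum = 0.8716 bits.

0.8716 bits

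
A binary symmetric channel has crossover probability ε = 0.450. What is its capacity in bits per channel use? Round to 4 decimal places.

Binary symmetric channel: C = 1 − h₂(ε) where h₂ is the binary entropy function.
h₂(0.450) = −0.450·log₂0.450 − 0.550·log₂0.550 = 0.9928.
C = 1 − 0.9928 = 0.0072 bits per channel use.

0.0072 bits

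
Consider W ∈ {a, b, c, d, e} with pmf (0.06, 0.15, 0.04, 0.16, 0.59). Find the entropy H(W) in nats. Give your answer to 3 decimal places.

H(W) = −Σ p·ln p.
  −(0.06)·ln(0.06) = 0.1688
  −(0.15)·ln(0.15) = 0.2846
  −(0.04)·ln(0.04) = 0.1288
  −(0.16)·ln(0.16) = 0.2932
  −(0.59)·ln(0.59) = 0.3113
Sum: 0.1688 + 0.2846 + 0.1288 + 0.2932 + 0.3113 = 1.187 nats.

1.187 nats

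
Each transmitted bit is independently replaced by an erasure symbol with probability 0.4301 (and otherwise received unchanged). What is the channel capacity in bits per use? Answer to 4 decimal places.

Binary erasure channel: capacity C = 1 − ε.
C = 1 − 0.4301 = 0.5699 bits per channel use.

0.5699 bits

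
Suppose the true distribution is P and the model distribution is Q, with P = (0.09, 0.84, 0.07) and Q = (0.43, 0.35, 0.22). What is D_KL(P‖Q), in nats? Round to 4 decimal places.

D(P‖Q) = Σ p·ln(p/q).
  0.09·ln(0.09/0.43) = -0.14076
  0.84·ln(0.84/0.35) = 0.73539
  0.07·ln(0.07/0.22) = -0.08016
D(P‖Q) = 0.5145 nats.

0.5145 nats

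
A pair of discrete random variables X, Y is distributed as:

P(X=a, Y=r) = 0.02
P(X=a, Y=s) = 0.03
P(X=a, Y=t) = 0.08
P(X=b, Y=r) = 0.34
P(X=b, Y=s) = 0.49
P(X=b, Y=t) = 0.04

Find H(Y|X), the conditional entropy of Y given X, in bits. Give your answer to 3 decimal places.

1.218 bits

Chain rule: H(Y|X) = H(X,Y) − H(X).
Marginals: p(X) = (0.1300, 0.8700), p(Y) = (0.3600, 0.5200, 0.1200).
H(X,Y) = 1.7754 bits; H(X) = 0.5574 bits.
H(Y|X) = 1.7754 − 0.5574 = 1.218 bits.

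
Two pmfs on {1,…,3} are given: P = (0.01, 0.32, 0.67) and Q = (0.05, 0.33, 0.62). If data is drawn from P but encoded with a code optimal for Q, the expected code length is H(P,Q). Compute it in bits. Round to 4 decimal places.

H(P,Q) = −Σ p·log₂ q.
  −0.01·log₂(0.05) = 0.04322
  −0.32·log₂(0.33) = 0.51183
  −0.67·log₂(0.62) = 0.46207
H(P,Q) = 1.0171 bits.

1.0171 bits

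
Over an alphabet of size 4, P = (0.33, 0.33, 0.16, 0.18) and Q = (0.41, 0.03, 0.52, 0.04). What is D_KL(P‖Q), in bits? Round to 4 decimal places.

1.1568 bits

D(P‖Q) = Σ p·log₂(p/q).
  0.33·log₂(0.33/0.41) = -0.10334
  0.33·log₂(0.33/0.03) = 1.14161
  0.16·log₂(0.16/0.52) = -0.27207
  0.18·log₂(0.18/0.04) = 0.39059
D(P‖Q) = 1.1568 bits.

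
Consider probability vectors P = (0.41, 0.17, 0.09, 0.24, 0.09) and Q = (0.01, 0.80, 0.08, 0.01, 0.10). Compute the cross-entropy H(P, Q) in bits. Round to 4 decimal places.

5.0002 bits

H(P,Q) = −Σ p·log₂ q.
  −0.41·log₂(0.01) = 2.72398
  −0.17·log₂(0.80) = 0.05473
  −0.09·log₂(0.08) = 0.32795
  −0.24·log₂(0.01) = 1.59453
  −0.09·log₂(0.10) = 0.29897
H(P,Q) = 5.0002 bits.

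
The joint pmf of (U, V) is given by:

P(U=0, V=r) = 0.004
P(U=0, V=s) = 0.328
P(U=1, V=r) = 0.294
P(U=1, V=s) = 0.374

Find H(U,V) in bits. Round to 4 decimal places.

1.6093 bits

H(U,V) = −Σ p(x,y)·log₂ p(x,y) over all 4 cells.
  cell (0,r): −0.004·log₂0.004 = 0.03186
  cell (0,s): −0.328·log₂0.328 = 0.52750
  cell (1,r): −0.294·log₂0.294 = 0.51924
  cell (1,s): −0.374·log₂0.374 = 0.53066
Sum = 1.6093 bits.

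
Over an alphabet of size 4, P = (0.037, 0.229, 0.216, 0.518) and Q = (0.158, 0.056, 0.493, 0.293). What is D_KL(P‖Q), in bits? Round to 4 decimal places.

0.5565 bits

D(P‖Q) = Σ p·log₂(p/q).
  0.037·log₂(0.037/0.158) = -0.07749
  0.229·log₂(0.229/0.056) = 0.46529
  0.216·log₂(0.216/0.493) = -0.25716
  0.518·log₂(0.518/0.293) = 0.42582
D(P‖Q) = 0.5565 bits.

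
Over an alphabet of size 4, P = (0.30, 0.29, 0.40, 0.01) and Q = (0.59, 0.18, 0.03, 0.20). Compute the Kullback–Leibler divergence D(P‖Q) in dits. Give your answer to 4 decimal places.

D(P‖Q) = Σ p·log₁₀(p/q).
  0.30·log₁₀(0.30/0.59) = -0.08812
  0.29·log₁₀(0.29/0.18) = 0.06007
  0.40·log₁₀(0.40/0.03) = 0.44998
  0.01·log₁₀(0.01/0.20) = -0.01301
D(P‖Q) = 0.4089 dits.

0.4089 dits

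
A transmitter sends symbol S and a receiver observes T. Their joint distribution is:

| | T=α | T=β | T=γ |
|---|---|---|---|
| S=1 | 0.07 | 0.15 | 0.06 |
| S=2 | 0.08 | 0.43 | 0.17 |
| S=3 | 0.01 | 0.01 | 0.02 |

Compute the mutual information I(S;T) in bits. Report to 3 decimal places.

Marginals: p(S) = (0.2800, 0.6800, 0.0400), p(T) = (0.1600, 0.5900, 0.2500).
I(S;T) = H(S) + H(T) − H(S,T).
H(S) = 1.0783, H(T) = 1.3721, H(S,T) = 2.4180.
I(S;T) = 1.0783 + 1.3721 − 2.4180 = 0.032 bits.

0.032 bits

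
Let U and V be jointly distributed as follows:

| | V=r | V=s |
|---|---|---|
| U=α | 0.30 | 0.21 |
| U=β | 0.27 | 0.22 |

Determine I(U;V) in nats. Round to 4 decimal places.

0.0007 nats

Marginals: p(U) = (0.5100, 0.4900), p(V) = (0.5700, 0.4300).
I(U;V) = Σ p(x,y)·ln[p(x,y)/(p(x)p(y))].
  (α,r): 0.30·ln(1.0320) = 0.00945
  (α,s): 0.21·ln(0.9576) = -0.00910
  (β,r): 0.27·ln(0.9667) = -0.00914
  (β,s): 0.22·ln(1.0441) = 0.00950
Sum = 0.0007 nats.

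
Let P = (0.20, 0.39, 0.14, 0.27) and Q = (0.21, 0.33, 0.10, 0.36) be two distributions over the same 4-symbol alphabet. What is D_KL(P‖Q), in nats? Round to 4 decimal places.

D(P‖Q) = Σ p·ln(p/q).
  0.20·ln(0.20/0.21) = -0.00976
  0.39·ln(0.39/0.33) = 0.06515
  0.14·ln(0.14/0.10) = 0.04711
  0.27·ln(0.27/0.36) = -0.07767
D(P‖Q) = 0.0248 nats.

0.0248 nats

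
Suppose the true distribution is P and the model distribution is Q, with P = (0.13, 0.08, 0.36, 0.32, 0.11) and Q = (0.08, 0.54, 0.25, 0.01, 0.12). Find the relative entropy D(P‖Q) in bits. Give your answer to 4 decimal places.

1.6462 bits

D(P‖Q) = Σ p·log₂(p/q).
  0.13·log₂(0.13/0.08) = 0.09106
  0.08·log₂(0.08/0.54) = -0.22039
  0.36·log₂(0.36/0.25) = 0.18938
  0.32·log₂(0.32/0.01) = 1.60000
  0.11·log₂(0.11/0.12) = -0.01381
D(P‖Q) = 1.6462 bits.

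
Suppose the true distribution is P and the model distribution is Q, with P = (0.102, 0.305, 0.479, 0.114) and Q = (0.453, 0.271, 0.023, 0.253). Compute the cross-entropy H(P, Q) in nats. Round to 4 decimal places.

2.4426 nats

H(P,Q) = −Σ p·ln q.
  −0.102·ln(0.453) = 0.08077
  −0.305·ln(0.271) = 0.39822
  −0.479·ln(0.023) = 1.80691
  −0.114·ln(0.253) = 0.15668
H(P,Q) = 2.4426 nats.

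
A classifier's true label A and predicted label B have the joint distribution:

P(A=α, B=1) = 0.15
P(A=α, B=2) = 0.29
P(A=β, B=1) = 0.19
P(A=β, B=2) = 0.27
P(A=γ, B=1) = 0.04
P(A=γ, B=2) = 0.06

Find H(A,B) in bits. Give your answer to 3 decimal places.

H(A,B) = −Σ p(x,y)·log₂ p(x,y) over all 6 cells.
  cell (α,1): −0.15·log₂0.15 = 0.4105
  cell (α,2): −0.29·log₂0.29 = 0.5179
  cell (β,1): −0.19·log₂0.19 = 0.4552
  cell (β,2): −0.27·log₂0.27 = 0.5100
  cell (γ,1): −0.04·log₂0.04 = 0.1858
  cell (γ,2): −0.06·log₂0.06 = 0.2435
Sum = 2.323 bits.

2.323 bits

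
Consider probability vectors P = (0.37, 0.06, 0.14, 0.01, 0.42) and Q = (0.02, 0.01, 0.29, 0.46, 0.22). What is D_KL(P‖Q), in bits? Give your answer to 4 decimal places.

1.9021 bits

D(P‖Q) = Σ p·log₂(p/q).
  0.37·log₂(0.37/0.02) = 1.55750
  0.06·log₂(0.06/0.01) = 0.15510
  0.14·log₂(0.14/0.29) = -0.14709
  0.01·log₂(0.01/0.46) = -0.05524
  0.42·log₂(0.42/0.22) = 0.39181
D(P‖Q) = 1.9021 bits.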